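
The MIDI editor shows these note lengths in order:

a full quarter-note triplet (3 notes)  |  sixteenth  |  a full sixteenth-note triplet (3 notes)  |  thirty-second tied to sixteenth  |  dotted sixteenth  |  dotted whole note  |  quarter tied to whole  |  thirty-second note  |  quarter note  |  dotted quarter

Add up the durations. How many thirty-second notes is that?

137

Working in thirty-second notes: a full quarter-note triplet (3 notes) (three triplet quarters span one half) = 16; sixteenth = 2; a full sixteenth-note triplet (3 notes) (three triplet sixteenths span one eighth) = 4; thirty-second tied to sixteenth (thirty-second + sixteenth) = 3; dotted sixteenth = 3; dotted whole note = 48; quarter tied to whole (quarter + whole) = 40; thirty-second note = 1; quarter note = 8; dotted quarter = 12.
Sum: 16 + 2 + 4 + 3 + 3 + 48 + 40 + 1 + 8 + 12 = 137 thirty-second notes.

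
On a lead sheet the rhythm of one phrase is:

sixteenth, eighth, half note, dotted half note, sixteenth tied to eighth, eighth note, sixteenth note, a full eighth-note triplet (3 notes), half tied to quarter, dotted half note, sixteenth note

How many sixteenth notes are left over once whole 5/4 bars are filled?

18

One bar of 5/4 = 20 sixteenth notes.
In sixteenth notes: sixteenth = 1; eighth = 2; half note = 8; dotted half note = 12; sixteenth tied to eighth (sixteenth + eighth) = 3; eighth note = 2; sixteenth note = 1; a full eighth-note triplet (3 notes) (three triplet eighths span one quarter) = 4; half tied to quarter (half + quarter) = 12; dotted half note = 12; sixteenth note = 1.
Adding: 1 + 2 + 8 + 12 + 3 + 2 + 1 + 4 + 12 + 12 + 1 = 58.
58 ÷ 20 = 2 complete bars with 18 sixteenth notes remaining.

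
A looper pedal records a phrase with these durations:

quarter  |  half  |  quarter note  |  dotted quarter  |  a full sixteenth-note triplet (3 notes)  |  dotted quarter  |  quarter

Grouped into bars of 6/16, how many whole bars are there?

One bar of 6/16 = 3 eighth notes.
Convert each value to eighth notes: quarter = 2; half = 4; quarter note = 2; dotted quarter = 3; a full sixteenth-note triplet (3 notes) (three triplet sixteenths span one eighth) = 1; dotted quarter = 3; quarter = 2.
Adding: 2 + 4 + 2 + 3 + 1 + 3 + 2 = 17.
17 ÷ 3 = 5 complete bars with 2 left over.

5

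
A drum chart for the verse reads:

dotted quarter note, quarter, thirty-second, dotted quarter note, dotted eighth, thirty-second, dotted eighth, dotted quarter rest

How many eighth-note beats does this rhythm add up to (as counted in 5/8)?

One eighth-note beat = 4 thirty-second notes.
Convert each value to thirty-second notes: dotted quarter note = 12; quarter = 8; thirty-second = 1; dotted quarter note = 12; dotted eighth = 6; thirty-second = 1; dotted eighth = 6; dotted quarter rest = 12.
Sum: 12 + 8 + 1 + 12 + 6 + 1 + 6 + 12 = 58.
58 ÷ 4 = 14.5 beats.

14.5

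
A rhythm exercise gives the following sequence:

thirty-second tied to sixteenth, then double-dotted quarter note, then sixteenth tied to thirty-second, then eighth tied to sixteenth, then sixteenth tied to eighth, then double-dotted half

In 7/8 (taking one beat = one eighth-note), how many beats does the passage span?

15

One eighth-note beat = 4 thirty-second notes.
Convert each value to thirty-second notes: thirty-second tied to sixteenth (thirty-second + sixteenth) = 3; double-dotted quarter note = 14; sixteenth tied to thirty-second (sixteenth + thirty-second) = 3; eighth tied to sixteenth (eighth + sixteenth) = 6; sixteenth tied to eighth (sixteenth + eighth) = 6; double-dotted half = 28.
Altogether 3 + 14 + 3 + 6 + 6 + 28 = 60.
60 ÷ 4 = 15 beats.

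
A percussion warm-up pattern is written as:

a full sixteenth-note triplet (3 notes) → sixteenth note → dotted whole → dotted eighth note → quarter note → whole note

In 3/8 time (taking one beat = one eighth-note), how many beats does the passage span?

One eighth-note beat = 2 sixteenth notes.
Express everything in sixteenth notes: a full sixteenth-note triplet (3 notes) (three triplet sixteenths span one eighth) = 2; sixteenth note = 1; dotted whole = 24; dotted eighth note = 3; quarter note = 4; whole note = 16.
Altogether 2 + 1 + 24 + 3 + 4 + 16 = 50.
50 ÷ 2 = 25 beats.

25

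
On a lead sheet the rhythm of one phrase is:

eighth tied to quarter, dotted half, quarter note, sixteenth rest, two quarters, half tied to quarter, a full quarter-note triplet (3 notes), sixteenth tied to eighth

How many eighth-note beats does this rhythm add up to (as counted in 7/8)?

27

One eighth-note beat = 2 sixteenth notes.
Working in sixteenth notes: eighth tied to quarter (eighth + quarter) = 6; dotted half = 12; quarter note = 4; sixteenth rest = 1; quarter = 4; quarter = 4; half tied to quarter (half + quarter) = 12; a full quarter-note triplet (3 notes) (three triplet quarters span one half) = 8; sixteenth tied to eighth (sixteenth + eighth) = 3.
Altogether 6 + 12 + 4 + 1 + 4 + 4 + 12 + 8 + 3 = 54.
54 ÷ 2 = 27 beats.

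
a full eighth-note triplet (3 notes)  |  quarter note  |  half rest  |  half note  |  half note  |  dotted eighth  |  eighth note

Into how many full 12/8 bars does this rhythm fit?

1

One bar of 12/8 = 24 sixteenth notes.
Convert each value to sixteenth notes: a full eighth-note triplet (3 notes) (three triplet eighths span one quarter) = 4; quarter note = 4; half rest = 8; half note = 8; half note = 8; dotted eighth = 3; eighth note = 2.
Sum: 4 + 4 + 8 + 8 + 8 + 3 + 2 = 37.
37 ÷ 24 = 1 complete bar with 13 left over.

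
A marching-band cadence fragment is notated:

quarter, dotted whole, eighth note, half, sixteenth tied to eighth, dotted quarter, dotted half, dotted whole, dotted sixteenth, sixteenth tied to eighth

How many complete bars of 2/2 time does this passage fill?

One bar of 2/2 = 32 thirty-second notes.
In thirty-second notes: quarter = 8; dotted whole = 48; eighth note = 4; half = 16; sixteenth tied to eighth (sixteenth + eighth) = 6; dotted quarter = 12; dotted half = 24; dotted whole = 48; dotted sixteenth = 3; sixteenth tied to eighth (sixteenth + eighth) = 6.
Sum: 8 + 48 + 4 + 16 + 6 + 12 + 24 + 48 + 3 + 6 = 175.
175 ÷ 32 = 5 complete bars with 15 left over.

5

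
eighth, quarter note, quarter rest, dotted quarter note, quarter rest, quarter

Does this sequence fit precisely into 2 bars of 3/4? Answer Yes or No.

One bar of 3/4 = 6 eighth notes, so 2 bars = 12.
Each duration in eighth notes: eighth = 1; quarter note = 2; quarter rest = 2; dotted quarter note = 3; quarter rest = 2; quarter = 2.
Altogether 1 + 2 + 2 + 3 + 2 + 2 = 12.
12 equals 12, so the answer is Yes.

Yes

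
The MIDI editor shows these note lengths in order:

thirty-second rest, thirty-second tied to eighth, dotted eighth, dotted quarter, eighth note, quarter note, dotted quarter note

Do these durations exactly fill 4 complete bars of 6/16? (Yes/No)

Yes

One bar of 6/16 = 12 thirty-second notes, so 4 bars = 48.
In thirty-second notes: thirty-second rest = 1; thirty-second tied to eighth (thirty-second + eighth) = 5; dotted eighth = 6; dotted quarter = 12; eighth note = 4; quarter note = 8; dotted quarter note = 12.
Sum: 1 + 5 + 6 + 12 + 4 + 8 + 12 = 48.
48 equals 48, so the answer is Yes.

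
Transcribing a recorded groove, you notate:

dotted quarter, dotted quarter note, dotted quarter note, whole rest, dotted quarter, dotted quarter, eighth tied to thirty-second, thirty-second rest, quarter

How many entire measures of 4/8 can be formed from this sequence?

6

One bar of 4/8 = 16 thirty-second notes.
Convert each value to thirty-second notes: dotted quarter = 12; dotted quarter note = 12; dotted quarter note = 12; whole rest = 32; dotted quarter = 12; dotted quarter = 12; eighth tied to thirty-second (eighth + thirty-second) = 5; thirty-second rest = 1; quarter = 8.
Total: 12 + 12 + 12 + 32 + 12 + 12 + 5 + 1 + 8 = 106.
106 ÷ 16 = 6 complete bars with 10 left over.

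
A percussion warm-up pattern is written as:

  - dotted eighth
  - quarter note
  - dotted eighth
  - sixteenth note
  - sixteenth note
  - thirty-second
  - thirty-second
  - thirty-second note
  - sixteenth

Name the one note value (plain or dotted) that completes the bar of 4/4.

The bar of 4/4 = 32 thirty-second notes.
Each duration in thirty-second notes: dotted eighth = 6; quarter note = 8; dotted eighth = 6; sixteenth note = 2; sixteenth note = 2; thirty-second = 1; thirty-second = 1; thirty-second note = 1; sixteenth = 2.
Sum: 6 + 8 + 6 + 2 + 2 + 1 + 1 + 1 + 2 = 29.
Remaining: 32 − 29 = 3 thirty-second notes, which is a dotted sixteenth note.

dotted sixteenth note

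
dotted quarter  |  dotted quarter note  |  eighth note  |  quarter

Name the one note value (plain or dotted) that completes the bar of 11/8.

quarter note

The bar of 11/8 = 11 eighth notes.
In eighth notes: dotted quarter = 3; dotted quarter note = 3; eighth note = 1; quarter = 2.
Adding: 3 + 3 + 1 + 2 = 9.
Remaining: 11 − 9 = 2 eighth notes, which is a quarter note.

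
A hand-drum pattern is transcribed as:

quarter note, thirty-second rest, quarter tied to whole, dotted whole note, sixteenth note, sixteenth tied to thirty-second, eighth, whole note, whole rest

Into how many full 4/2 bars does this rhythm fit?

One bar of 4/2 = 64 thirty-second notes.
Working in thirty-second notes: quarter note = 8; thirty-second rest = 1; quarter tied to whole (quarter + whole) = 40; dotted whole note = 48; sixteenth note = 2; sixteenth tied to thirty-second (sixteenth + thirty-second) = 3; eighth = 4; whole note = 32; whole rest = 32.
Altogether 8 + 1 + 40 + 48 + 2 + 3 + 4 + 32 + 32 = 170.
170 ÷ 64 = 2 complete bars with 42 left over.

2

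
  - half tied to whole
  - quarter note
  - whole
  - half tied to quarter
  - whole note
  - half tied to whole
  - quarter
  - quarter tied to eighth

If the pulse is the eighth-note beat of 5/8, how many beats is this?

53

One eighth-note beat = 2 sixteenth notes.
Express everything in sixteenth notes: half tied to whole (half + whole) = 24; quarter note = 4; whole = 16; half tied to quarter (half + quarter) = 12; whole note = 16; half tied to whole (half + whole) = 24; quarter = 4; quarter tied to eighth (quarter + eighth) = 6.
Altogether 24 + 4 + 16 + 12 + 16 + 24 + 4 + 6 = 106.
106 ÷ 2 = 53 beats.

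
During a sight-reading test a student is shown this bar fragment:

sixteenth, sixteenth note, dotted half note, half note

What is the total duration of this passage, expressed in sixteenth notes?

22

Convert each value to sixteenth notes: sixteenth = 1; sixteenth note = 1; dotted half note = 12; half note = 8.
Sum: 1 + 1 + 12 + 8 = 22 sixteenth notes.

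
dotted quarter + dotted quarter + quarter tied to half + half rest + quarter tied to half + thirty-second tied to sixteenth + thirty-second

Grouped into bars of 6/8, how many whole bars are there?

3

One bar of 6/8 = 24 thirty-second notes.
Working in thirty-second notes: dotted quarter = 12; dotted quarter = 12; quarter tied to half (quarter + half) = 24; half rest = 16; quarter tied to half (quarter + half) = 24; thirty-second tied to sixteenth (thirty-second + sixteenth) = 3; thirty-second = 1.
Altogether 12 + 12 + 24 + 16 + 24 + 3 + 1 = 92.
92 ÷ 24 = 3 complete bars with 20 left over.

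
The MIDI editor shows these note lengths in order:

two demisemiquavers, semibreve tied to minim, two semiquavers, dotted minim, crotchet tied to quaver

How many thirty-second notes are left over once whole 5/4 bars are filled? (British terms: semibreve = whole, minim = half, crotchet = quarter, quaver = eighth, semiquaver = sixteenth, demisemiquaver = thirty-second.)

One bar of 5/4 = 40 thirty-second notes.
Convert each value to thirty-second notes: demisemiquaver = 1; demisemiquaver = 1; semibreve tied to minim (semibreve + minim) = 48; semiquaver = 2; semiquaver = 2; dotted minim = 24; crotchet tied to quaver (crotchet + quaver) = 12.
Total: 1 + 1 + 48 + 2 + 2 + 24 + 12 = 90.
90 ÷ 40 = 2 complete bars with 10 thirty-second notes remaining.

10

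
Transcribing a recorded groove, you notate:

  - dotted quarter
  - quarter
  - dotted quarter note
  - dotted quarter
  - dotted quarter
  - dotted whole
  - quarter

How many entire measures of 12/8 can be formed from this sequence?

One bar of 12/8 = 12 eighth notes.
Convert each value to eighth notes: dotted quarter = 3; quarter = 2; dotted quarter note = 3; dotted quarter = 3; dotted quarter = 3; dotted whole = 12; quarter = 2.
Adding: 3 + 2 + 3 + 3 + 3 + 12 + 2 = 28.
28 ÷ 12 = 2 complete bars with 4 left over.

2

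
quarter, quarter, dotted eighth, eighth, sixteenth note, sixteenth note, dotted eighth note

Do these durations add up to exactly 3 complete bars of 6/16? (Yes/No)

One bar of 6/16 = 6 sixteenth notes, so 3 bars = 18.
Express everything in sixteenth notes: quarter = 4; quarter = 4; dotted eighth = 3; eighth = 2; sixteenth note = 1; sixteenth note = 1; dotted eighth note = 3.
Altogether 4 + 4 + 3 + 2 + 1 + 1 + 3 = 18.
18 equals 18, so the answer is Yes.

Yes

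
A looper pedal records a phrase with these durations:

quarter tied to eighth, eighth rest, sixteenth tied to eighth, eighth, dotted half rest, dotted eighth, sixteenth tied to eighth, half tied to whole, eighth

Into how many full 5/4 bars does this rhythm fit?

One bar of 5/4 = 20 sixteenth notes.
Convert each value to sixteenth notes: quarter tied to eighth (quarter + eighth) = 6; eighth rest = 2; sixteenth tied to eighth (sixteenth + eighth) = 3; eighth = 2; dotted half rest = 12; dotted eighth = 3; sixteenth tied to eighth (sixteenth + eighth) = 3; half tied to whole (half + whole) = 24; eighth = 2.
Total: 6 + 2 + 3 + 2 + 12 + 3 + 3 + 24 + 2 = 57.
57 ÷ 20 = 2 complete bars with 17 left over.

2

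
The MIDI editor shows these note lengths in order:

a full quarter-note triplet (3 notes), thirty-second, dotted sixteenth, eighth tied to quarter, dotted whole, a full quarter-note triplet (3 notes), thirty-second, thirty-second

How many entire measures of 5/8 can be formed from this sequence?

One bar of 5/8 = 20 thirty-second notes.
Express everything in thirty-second notes: a full quarter-note triplet (3 notes) (three triplet quarters span one half) = 16; thirty-second = 1; dotted sixteenth = 3; eighth tied to quarter (eighth + quarter) = 12; dotted whole = 48; a full quarter-note triplet (3 notes) (three triplet quarters span one half) = 16; thirty-second = 1; thirty-second = 1.
Altogether 16 + 1 + 3 + 12 + 48 + 16 + 1 + 1 = 98.
98 ÷ 20 = 4 complete bars with 18 left over.

4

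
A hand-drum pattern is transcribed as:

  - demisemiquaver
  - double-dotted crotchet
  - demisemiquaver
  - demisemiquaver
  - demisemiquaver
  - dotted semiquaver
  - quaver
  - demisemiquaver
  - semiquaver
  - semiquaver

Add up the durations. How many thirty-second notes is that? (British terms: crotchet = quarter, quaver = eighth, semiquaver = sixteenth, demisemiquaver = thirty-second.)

In thirty-second notes: demisemiquaver = 1; double-dotted crotchet = 14; demisemiquaver = 1; demisemiquaver = 1; demisemiquaver = 1; dotted semiquaver = 3; quaver = 4; demisemiquaver = 1; semiquaver = 2; semiquaver = 2.
Altogether 1 + 14 + 1 + 1 + 1 + 3 + 4 + 1 + 2 + 2 = 30 thirty-second notes.

30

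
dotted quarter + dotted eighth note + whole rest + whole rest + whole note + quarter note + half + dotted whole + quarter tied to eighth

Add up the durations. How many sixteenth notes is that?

In sixteenth notes: dotted quarter = 6; dotted eighth note = 3; whole rest = 16; whole rest = 16; whole note = 16; quarter note = 4; half = 8; dotted whole = 24; quarter tied to eighth (quarter + eighth) = 6.
Sum: 6 + 3 + 16 + 16 + 16 + 4 + 8 + 24 + 6 = 99 sixteenth notes.

99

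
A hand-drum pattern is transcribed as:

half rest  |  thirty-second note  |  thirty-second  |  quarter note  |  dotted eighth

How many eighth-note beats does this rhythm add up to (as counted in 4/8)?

8

One eighth-note beat = 4 thirty-second notes.
Each duration in thirty-second notes: half rest = 16; thirty-second note = 1; thirty-second = 1; quarter note = 8; dotted eighth = 6.
Sum: 16 + 1 + 1 + 8 + 6 = 32.
32 ÷ 4 = 8 beats.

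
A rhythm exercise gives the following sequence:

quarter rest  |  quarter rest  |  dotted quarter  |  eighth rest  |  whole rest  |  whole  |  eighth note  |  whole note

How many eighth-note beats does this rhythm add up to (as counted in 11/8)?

One eighth-note beat = 2 sixteenth notes.
In sixteenth notes: quarter rest = 4; quarter rest = 4; dotted quarter = 6; eighth rest = 2; whole rest = 16; whole = 16; eighth note = 2; whole note = 16.
Adding: 4 + 4 + 6 + 2 + 16 + 16 + 2 + 16 = 66.
66 ÷ 2 = 33 beats.

33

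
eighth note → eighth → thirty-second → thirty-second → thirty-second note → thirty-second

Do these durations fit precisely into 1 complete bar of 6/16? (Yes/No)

One bar of 6/16 = 12 thirty-second notes.
Express everything in thirty-second notes: eighth note = 4; eighth = 4; thirty-second = 1; thirty-second = 1; thirty-second note = 1; thirty-second = 1.
Altogether 4 + 4 + 1 + 1 + 1 + 1 = 12.
12 equals 12, so the answer is Yes.

Yes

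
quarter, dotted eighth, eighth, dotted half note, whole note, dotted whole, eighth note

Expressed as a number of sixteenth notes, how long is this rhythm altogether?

In sixteenth notes: quarter = 4; dotted eighth = 3; eighth = 2; dotted half note = 12; whole note = 16; dotted whole = 24; eighth note = 2.
Sum: 4 + 3 + 2 + 12 + 16 + 24 + 2 = 63 sixteenth notes.

63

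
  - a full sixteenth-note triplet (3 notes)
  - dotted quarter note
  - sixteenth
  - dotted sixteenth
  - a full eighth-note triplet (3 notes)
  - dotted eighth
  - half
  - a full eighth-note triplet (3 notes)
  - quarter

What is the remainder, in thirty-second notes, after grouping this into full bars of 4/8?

One bar of 4/8 = 16 thirty-second notes.
Express everything in thirty-second notes: a full sixteenth-note triplet (3 notes) (three triplet sixteenths span one eighth) = 4; dotted quarter note = 12; sixteenth = 2; dotted sixteenth = 3; a full eighth-note triplet (3 notes) (three triplet eighths span one quarter) = 8; dotted eighth = 6; half = 16; a full eighth-note triplet (3 notes) (three triplet eighths span one quarter) = 8; quarter = 8.
Altogether 4 + 12 + 2 + 3 + 8 + 6 + 16 + 8 + 8 = 67.
67 ÷ 16 = 4 complete bars with 3 thirty-second notes remaining.

3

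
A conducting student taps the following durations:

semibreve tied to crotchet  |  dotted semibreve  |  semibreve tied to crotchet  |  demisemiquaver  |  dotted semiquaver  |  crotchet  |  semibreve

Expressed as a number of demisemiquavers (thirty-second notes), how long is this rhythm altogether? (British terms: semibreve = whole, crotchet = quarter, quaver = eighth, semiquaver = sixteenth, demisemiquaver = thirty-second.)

Working in thirty-second notes: semibreve tied to crotchet (semibreve + crotchet) = 40; dotted semibreve = 48; semibreve tied to crotchet (semibreve + crotchet) = 40; demisemiquaver = 1; dotted semiquaver = 3; crotchet = 8; semibreve = 32.
Adding: 40 + 48 + 40 + 1 + 3 + 8 + 32 = 172 thirty-second notes.

172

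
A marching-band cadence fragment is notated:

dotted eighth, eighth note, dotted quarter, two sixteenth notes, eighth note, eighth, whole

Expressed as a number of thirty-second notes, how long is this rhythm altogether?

66

Each duration in thirty-second notes: dotted eighth = 6; eighth note = 4; dotted quarter = 12; sixteenth note = 2; sixteenth note = 2; eighth note = 4; eighth = 4; whole = 32.
Altogether 6 + 4 + 12 + 2 + 2 + 4 + 4 + 32 = 66 thirty-second notes.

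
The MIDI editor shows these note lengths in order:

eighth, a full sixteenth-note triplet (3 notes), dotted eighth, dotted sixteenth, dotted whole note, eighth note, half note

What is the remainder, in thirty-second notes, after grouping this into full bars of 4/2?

One bar of 4/2 = 64 thirty-second notes.
Convert each value to thirty-second notes: eighth = 4; a full sixteenth-note triplet (3 notes) (three triplet sixteenths span one eighth) = 4; dotted eighth = 6; dotted sixteenth = 3; dotted whole note = 48; eighth note = 4; half note = 16.
Total: 4 + 4 + 6 + 3 + 48 + 4 + 16 = 85.
85 ÷ 64 = 1 complete bar with 21 thirty-second notes remaining.

21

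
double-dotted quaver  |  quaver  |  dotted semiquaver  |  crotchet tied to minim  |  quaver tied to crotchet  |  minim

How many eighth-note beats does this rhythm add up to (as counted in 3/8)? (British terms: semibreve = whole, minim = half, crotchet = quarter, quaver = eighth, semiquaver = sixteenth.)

One eighth-note beat = 4 thirty-second notes.
In thirty-second notes: double-dotted quaver = 7; quaver = 4; dotted semiquaver = 3; crotchet tied to minim (crotchet + minim) = 24; quaver tied to crotchet (quaver + crotchet) = 12; minim = 16.
Altogether 7 + 4 + 3 + 24 + 12 + 16 = 66.
66 ÷ 4 = 16.5 beats.

16.5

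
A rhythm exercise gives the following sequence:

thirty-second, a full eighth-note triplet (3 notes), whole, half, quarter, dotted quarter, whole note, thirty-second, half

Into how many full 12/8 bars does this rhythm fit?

One bar of 12/8 = 48 thirty-second notes.
Working in thirty-second notes: thirty-second = 1; a full eighth-note triplet (3 notes) (three triplet eighths span one quarter) = 8; whole = 32; half = 16; quarter = 8; dotted quarter = 12; whole note = 32; thirty-second = 1; half = 16.
Sum: 1 + 8 + 32 + 16 + 8 + 12 + 32 + 1 + 16 = 126.
126 ÷ 48 = 2 complete bars with 30 left over.

2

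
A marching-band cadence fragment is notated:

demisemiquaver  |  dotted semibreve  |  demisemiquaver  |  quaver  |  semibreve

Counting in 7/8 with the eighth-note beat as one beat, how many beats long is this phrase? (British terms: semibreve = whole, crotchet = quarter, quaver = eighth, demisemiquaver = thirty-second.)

One eighth-note beat = 4 thirty-second notes.
Express everything in thirty-second notes: demisemiquaver = 1; dotted semibreve = 48; demisemiquaver = 1; quaver = 4; semibreve = 32.
Altogether 1 + 48 + 1 + 4 + 32 = 86.
86 ÷ 4 = 21.5 beats.

21.5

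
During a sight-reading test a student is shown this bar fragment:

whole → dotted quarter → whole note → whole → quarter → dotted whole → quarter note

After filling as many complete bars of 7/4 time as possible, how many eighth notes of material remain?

1

One bar of 7/4 = 14 eighth notes.
Working in eighth notes: whole = 8; dotted quarter = 3; whole note = 8; whole = 8; quarter = 2; dotted whole = 12; quarter note = 2.
Sum: 8 + 3 + 8 + 8 + 2 + 12 + 2 = 43.
43 ÷ 14 = 3 complete bars with 1 eighth note remaining.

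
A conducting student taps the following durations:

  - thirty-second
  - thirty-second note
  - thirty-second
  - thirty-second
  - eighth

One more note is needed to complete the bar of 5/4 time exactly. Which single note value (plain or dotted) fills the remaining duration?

whole note

The bar of 5/4 = 40 thirty-second notes.
Express everything in thirty-second notes: thirty-second = 1; thirty-second note = 1; thirty-second = 1; thirty-second = 1; eighth = 4.
Adding: 1 + 1 + 1 + 1 + 4 = 8.
Remaining: 40 − 8 = 32 thirty-second notes, which is a whole note.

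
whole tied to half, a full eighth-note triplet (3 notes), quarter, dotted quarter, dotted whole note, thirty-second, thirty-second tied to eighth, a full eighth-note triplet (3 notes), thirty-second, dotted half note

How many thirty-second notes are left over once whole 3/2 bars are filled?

19

One bar of 3/2 = 48 thirty-second notes.
Each duration in thirty-second notes: whole tied to half (whole + half) = 48; a full eighth-note triplet (3 notes) (three triplet eighths span one quarter) = 8; quarter = 8; dotted quarter = 12; dotted whole note = 48; thirty-second = 1; thirty-second tied to eighth (thirty-second + eighth) = 5; a full eighth-note triplet (3 notes) (three triplet eighths span one quarter) = 8; thirty-second = 1; dotted half note = 24.
Altogether 48 + 8 + 8 + 12 + 48 + 1 + 5 + 8 + 1 + 24 = 163.
163 ÷ 48 = 3 complete bars with 19 thirty-second notes remaining.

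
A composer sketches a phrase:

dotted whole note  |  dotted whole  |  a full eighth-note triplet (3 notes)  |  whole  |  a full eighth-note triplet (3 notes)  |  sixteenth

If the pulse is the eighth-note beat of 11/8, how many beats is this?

36.5

One eighth-note beat = 2 sixteenth notes.
Express everything in sixteenth notes: dotted whole note = 24; dotted whole = 24; a full eighth-note triplet (3 notes) (three triplet eighths span one quarter) = 4; whole = 16; a full eighth-note triplet (3 notes) (three triplet eighths span one quarter) = 4; sixteenth = 1.
Sum: 24 + 24 + 4 + 16 + 4 + 1 = 73.
73 ÷ 2 = 36.5 beats.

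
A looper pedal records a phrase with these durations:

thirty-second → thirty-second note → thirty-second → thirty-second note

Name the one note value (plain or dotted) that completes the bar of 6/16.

quarter note

The bar of 6/16 = 12 thirty-second notes.
Convert each value to thirty-second notes: thirty-second = 1; thirty-second note = 1; thirty-second = 1; thirty-second note = 1.
Adding: 1 + 1 + 1 + 1 = 4.
Remaining: 12 − 4 = 8 thirty-second notes, which is a quarter note.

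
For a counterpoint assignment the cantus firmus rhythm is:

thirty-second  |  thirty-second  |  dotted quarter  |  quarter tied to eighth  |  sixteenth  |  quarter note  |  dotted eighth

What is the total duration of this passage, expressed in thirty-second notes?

42

Convert each value to thirty-second notes: thirty-second = 1; thirty-second = 1; dotted quarter = 12; quarter tied to eighth (quarter + eighth) = 12; sixteenth = 2; quarter note = 8; dotted eighth = 6.
Adding: 1 + 1 + 12 + 12 + 2 + 8 + 6 = 42 thirty-second notes.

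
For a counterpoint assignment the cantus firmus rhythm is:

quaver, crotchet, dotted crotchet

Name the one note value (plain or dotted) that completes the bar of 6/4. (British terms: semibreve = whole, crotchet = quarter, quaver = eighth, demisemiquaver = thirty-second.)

dotted half note

The bar of 6/4 = 12 eighth notes.
Express everything in eighth notes: quaver = 1; crotchet = 2; dotted crotchet = 3.
Sum: 1 + 2 + 3 = 6.
Remaining: 12 − 6 = 6 eighth notes, which is a dotted half note.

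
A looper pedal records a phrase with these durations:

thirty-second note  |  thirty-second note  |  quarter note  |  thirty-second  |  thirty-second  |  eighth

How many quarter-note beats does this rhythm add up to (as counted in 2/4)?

One quarter-note beat = 8 thirty-second notes.
Express everything in thirty-second notes: thirty-second note = 1; thirty-second note = 1; quarter note = 8; thirty-second = 1; thirty-second = 1; eighth = 4.
Altogether 1 + 1 + 8 + 1 + 1 + 4 = 16.
16 ÷ 8 = 2 beats.

2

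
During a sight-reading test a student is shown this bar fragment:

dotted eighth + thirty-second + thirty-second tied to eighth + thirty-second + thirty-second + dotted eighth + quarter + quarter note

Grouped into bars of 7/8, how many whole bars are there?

1

One bar of 7/8 = 28 thirty-second notes.
Express everything in thirty-second notes: dotted eighth = 6; thirty-second = 1; thirty-second tied to eighth (thirty-second + eighth) = 5; thirty-second = 1; thirty-second = 1; dotted eighth = 6; quarter = 8; quarter note = 8.
Total: 6 + 1 + 5 + 1 + 1 + 6 + 8 + 8 = 36.
36 ÷ 28 = 1 complete bar with 8 left over.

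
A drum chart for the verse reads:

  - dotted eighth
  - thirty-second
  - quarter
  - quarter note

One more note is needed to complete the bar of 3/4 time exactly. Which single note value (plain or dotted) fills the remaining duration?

thirty-second note

The bar of 3/4 = 24 thirty-second notes.
Working in thirty-second notes: dotted eighth = 6; thirty-second = 1; quarter = 8; quarter note = 8.
Total: 6 + 1 + 8 + 8 = 23.
Remaining: 24 − 23 = 1 thirty-second note, which is a thirty-second note.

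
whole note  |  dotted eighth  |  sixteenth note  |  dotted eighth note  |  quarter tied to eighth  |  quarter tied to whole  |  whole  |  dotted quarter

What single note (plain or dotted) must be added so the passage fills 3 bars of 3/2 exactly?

3 bars of 3/2 = 72 sixteenth notes.
Each duration in sixteenth notes: whole note = 16; dotted eighth = 3; sixteenth note = 1; dotted eighth note = 3; quarter tied to eighth (quarter + eighth) = 6; quarter tied to whole (quarter + whole) = 20; whole = 16; dotted quarter = 6.
Total: 16 + 3 + 1 + 3 + 6 + 20 + 16 + 6 = 71.
Remaining: 72 − 71 = 1 sixteenth note, which is a sixteenth note.

sixteenth note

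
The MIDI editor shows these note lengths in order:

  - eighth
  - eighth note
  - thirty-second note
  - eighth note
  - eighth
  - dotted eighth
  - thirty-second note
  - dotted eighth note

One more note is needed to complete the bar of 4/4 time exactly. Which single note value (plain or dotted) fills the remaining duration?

sixteenth note

The bar of 4/4 = 32 thirty-second notes.
Convert each value to thirty-second notes: eighth = 4; eighth note = 4; thirty-second note = 1; eighth note = 4; eighth = 4; dotted eighth = 6; thirty-second note = 1; dotted eighth note = 6.
Sum: 4 + 4 + 1 + 4 + 4 + 6 + 1 + 6 = 30.
Remaining: 32 − 30 = 2 thirty-second notes, which is a sixteenth note.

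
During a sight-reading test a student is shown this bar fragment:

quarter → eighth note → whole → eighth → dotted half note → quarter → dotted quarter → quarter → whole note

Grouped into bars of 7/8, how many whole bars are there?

4

One bar of 7/8 = 7 eighth notes.
Express everything in eighth notes: quarter = 2; eighth note = 1; whole = 8; eighth = 1; dotted half note = 6; quarter = 2; dotted quarter = 3; quarter = 2; whole note = 8.
Total: 2 + 1 + 8 + 1 + 6 + 2 + 3 + 2 + 8 = 33.
33 ÷ 7 = 4 complete bars with 5 left over.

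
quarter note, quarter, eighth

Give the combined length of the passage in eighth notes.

Working in eighth notes: quarter note = 2; quarter = 2; eighth = 1.
Altogether 2 + 2 + 1 = 5 eighth notes.

5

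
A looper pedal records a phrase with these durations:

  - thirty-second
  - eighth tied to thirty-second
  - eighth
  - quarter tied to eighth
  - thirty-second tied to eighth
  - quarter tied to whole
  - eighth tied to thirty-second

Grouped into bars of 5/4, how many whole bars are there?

One bar of 5/4 = 40 thirty-second notes.
Each duration in thirty-second notes: thirty-second = 1; eighth tied to thirty-second (eighth + thirty-second) = 5; eighth = 4; quarter tied to eighth (quarter + eighth) = 12; thirty-second tied to eighth (thirty-second + eighth) = 5; quarter tied to whole (quarter + whole) = 40; eighth tied to thirty-second (eighth + thirty-second) = 5.
Adding: 1 + 5 + 4 + 12 + 5 + 40 + 5 = 72.
72 ÷ 40 = 1 complete bar with 32 left over.

1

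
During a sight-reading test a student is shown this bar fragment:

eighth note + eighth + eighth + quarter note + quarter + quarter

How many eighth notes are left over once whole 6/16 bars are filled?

0

One bar of 6/16 = 3 eighth notes.
Working in eighth notes: eighth note = 1; eighth = 1; eighth = 1; quarter note = 2; quarter = 2; quarter = 2.
Altogether 1 + 1 + 1 + 2 + 2 + 2 = 9.
9 ÷ 3 = 3 complete bars with 0 eighth notes remaining.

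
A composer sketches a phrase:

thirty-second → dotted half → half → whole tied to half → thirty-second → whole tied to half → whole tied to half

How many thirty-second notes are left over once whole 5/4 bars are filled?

26

One bar of 5/4 = 40 thirty-second notes.
Working in thirty-second notes: thirty-second = 1; dotted half = 24; half = 16; whole tied to half (whole + half) = 48; thirty-second = 1; whole tied to half (whole + half) = 48; whole tied to half (whole + half) = 48.
Total: 1 + 24 + 16 + 48 + 1 + 48 + 48 = 186.
186 ÷ 40 = 4 complete bars with 26 thirty-second notes remaining.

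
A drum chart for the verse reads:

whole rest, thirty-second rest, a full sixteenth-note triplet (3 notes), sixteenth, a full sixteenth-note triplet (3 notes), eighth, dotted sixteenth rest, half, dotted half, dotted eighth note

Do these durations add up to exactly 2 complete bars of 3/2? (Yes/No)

Yes

One bar of 3/2 = 48 thirty-second notes, so 2 bars = 96.
Working in thirty-second notes: whole rest = 32; thirty-second rest = 1; a full sixteenth-note triplet (3 notes) (three triplet sixteenths span one eighth) = 4; sixteenth = 2; a full sixteenth-note triplet (3 notes) (three triplet sixteenths span one eighth) = 4; eighth = 4; dotted sixteenth rest = 3; half = 16; dotted half = 24; dotted eighth note = 6.
Sum: 32 + 1 + 4 + 2 + 4 + 4 + 3 + 16 + 24 + 6 = 96.
96 equals 96, so the answer is Yes.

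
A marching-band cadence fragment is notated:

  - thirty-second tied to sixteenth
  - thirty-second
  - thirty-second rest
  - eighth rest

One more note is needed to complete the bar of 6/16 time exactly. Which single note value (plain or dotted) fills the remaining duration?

The bar of 6/16 = 12 thirty-second notes.
Working in thirty-second notes: thirty-second tied to sixteenth (thirty-second + sixteenth) = 3; thirty-second = 1; thirty-second rest = 1; eighth rest = 4.
Adding: 3 + 1 + 1 + 4 = 9.
Remaining: 12 − 9 = 3 thirty-second notes, which is a dotted sixteenth note.

dotted sixteenth note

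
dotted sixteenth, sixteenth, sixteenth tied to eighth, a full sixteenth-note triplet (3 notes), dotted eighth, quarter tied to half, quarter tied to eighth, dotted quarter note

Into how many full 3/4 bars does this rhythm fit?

2

One bar of 3/4 = 24 thirty-second notes.
Each duration in thirty-second notes: dotted sixteenth = 3; sixteenth = 2; sixteenth tied to eighth (sixteenth + eighth) = 6; a full sixteenth-note triplet (3 notes) (three triplet sixteenths span one eighth) = 4; dotted eighth = 6; quarter tied to half (quarter + half) = 24; quarter tied to eighth (quarter + eighth) = 12; dotted quarter note = 12.
Altogether 3 + 2 + 6 + 4 + 6 + 24 + 12 + 12 = 69.
69 ÷ 24 = 2 complete bars with 21 left over.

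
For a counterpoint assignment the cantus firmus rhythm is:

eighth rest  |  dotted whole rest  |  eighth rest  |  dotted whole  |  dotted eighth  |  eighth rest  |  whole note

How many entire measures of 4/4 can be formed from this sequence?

4

One bar of 4/4 = 16 sixteenth notes.
Express everything in sixteenth notes: eighth rest = 2; dotted whole rest = 24; eighth rest = 2; dotted whole = 24; dotted eighth = 3; eighth rest = 2; whole note = 16.
Adding: 2 + 24 + 2 + 24 + 3 + 2 + 16 = 73.
73 ÷ 16 = 4 complete bars with 9 left over.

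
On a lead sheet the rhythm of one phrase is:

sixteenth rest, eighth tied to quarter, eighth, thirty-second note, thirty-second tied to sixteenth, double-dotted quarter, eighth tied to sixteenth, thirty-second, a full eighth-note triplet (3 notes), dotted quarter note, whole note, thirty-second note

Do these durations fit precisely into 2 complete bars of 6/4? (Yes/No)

Yes

One bar of 6/4 = 48 thirty-second notes, so 2 bars = 96.
Convert each value to thirty-second notes: sixteenth rest = 2; eighth tied to quarter (eighth + quarter) = 12; eighth = 4; thirty-second note = 1; thirty-second tied to sixteenth (thirty-second + sixteenth) = 3; double-dotted quarter = 14; eighth tied to sixteenth (eighth + sixteenth) = 6; thirty-second = 1; a full eighth-note triplet (3 notes) (three triplet eighths span one quarter) = 8; dotted quarter note = 12; whole note = 32; thirty-second note = 1.
Adding: 2 + 12 + 4 + 1 + 3 + 14 + 6 + 1 + 8 + 12 + 32 + 1 = 96.
96 equals 96, so the answer is Yes.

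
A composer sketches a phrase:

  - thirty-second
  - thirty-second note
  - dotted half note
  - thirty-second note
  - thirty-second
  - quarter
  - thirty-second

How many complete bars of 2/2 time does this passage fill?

1

One bar of 2/2 = 32 thirty-second notes.
Express everything in thirty-second notes: thirty-second = 1; thirty-second note = 1; dotted half note = 24; thirty-second note = 1; thirty-second = 1; quarter = 8; thirty-second = 1.
Adding: 1 + 1 + 24 + 1 + 1 + 8 + 1 = 37.
37 ÷ 32 = 1 complete bar with 5 left over.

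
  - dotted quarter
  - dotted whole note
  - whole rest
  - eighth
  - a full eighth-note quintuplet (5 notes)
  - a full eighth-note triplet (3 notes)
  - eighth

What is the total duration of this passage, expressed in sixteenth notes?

62

Working in sixteenth notes: dotted quarter = 6; dotted whole note = 24; whole rest = 16; eighth = 2; a full eighth-note quintuplet (5 notes) (five quintuplet eighths span one half) = 8; a full eighth-note triplet (3 notes) (three triplet eighths span one quarter) = 4; eighth = 2.
Sum: 6 + 24 + 16 + 2 + 8 + 4 + 2 = 62 sixteenth notes.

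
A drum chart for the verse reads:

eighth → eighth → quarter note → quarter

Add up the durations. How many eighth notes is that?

6

Each duration in eighth notes: eighth = 1; eighth = 1; quarter note = 2; quarter = 2.
Adding: 1 + 1 + 2 + 2 = 6 eighth notes.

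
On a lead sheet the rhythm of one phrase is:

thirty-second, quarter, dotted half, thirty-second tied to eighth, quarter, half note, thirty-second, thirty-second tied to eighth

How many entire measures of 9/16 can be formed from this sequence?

3

One bar of 9/16 = 18 thirty-second notes.
Each duration in thirty-second notes: thirty-second = 1; quarter = 8; dotted half = 24; thirty-second tied to eighth (thirty-second + eighth) = 5; quarter = 8; half note = 16; thirty-second = 1; thirty-second tied to eighth (thirty-second + eighth) = 5.
Total: 1 + 8 + 24 + 5 + 8 + 16 + 1 + 5 = 68.
68 ÷ 18 = 3 complete bars with 14 left over.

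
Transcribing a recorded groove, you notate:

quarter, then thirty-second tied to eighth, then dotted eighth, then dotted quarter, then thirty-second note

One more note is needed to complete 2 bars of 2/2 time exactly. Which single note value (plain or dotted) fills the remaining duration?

2 bars of 2/2 = 64 thirty-second notes.
In thirty-second notes: quarter = 8; thirty-second tied to eighth (thirty-second + eighth) = 5; dotted eighth = 6; dotted quarter = 12; thirty-second note = 1.
Total: 8 + 5 + 6 + 12 + 1 = 32.
Remaining: 64 − 32 = 32 thirty-second notes, which is a whole note.

whole note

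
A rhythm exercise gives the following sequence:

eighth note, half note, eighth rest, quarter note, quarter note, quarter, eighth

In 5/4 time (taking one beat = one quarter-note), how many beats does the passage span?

One quarter-note beat = 2 eighth notes.
Express everything in eighth notes: eighth note = 1; half note = 4; eighth rest = 1; quarter note = 2; quarter note = 2; quarter = 2; eighth = 1.
Total: 1 + 4 + 1 + 2 + 2 + 2 + 1 = 13.
13 ÷ 2 = 6.5 beats.

6.5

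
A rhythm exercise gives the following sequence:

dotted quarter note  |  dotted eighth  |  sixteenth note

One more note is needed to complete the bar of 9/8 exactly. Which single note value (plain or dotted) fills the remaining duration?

The bar of 9/8 = 18 sixteenth notes.
Convert each value to sixteenth notes: dotted quarter note = 6; dotted eighth = 3; sixteenth note = 1.
Altogether 6 + 3 + 1 = 10.
Remaining: 18 − 10 = 8 sixteenth notes, which is a half note.

half note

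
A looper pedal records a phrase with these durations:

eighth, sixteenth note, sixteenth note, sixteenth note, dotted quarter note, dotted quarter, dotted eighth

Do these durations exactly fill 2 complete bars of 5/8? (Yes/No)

Yes

One bar of 5/8 = 10 sixteenth notes, so 2 bars = 20.
Each duration in sixteenth notes: eighth = 2; sixteenth note = 1; sixteenth note = 1; sixteenth note = 1; dotted quarter note = 6; dotted quarter = 6; dotted eighth = 3.
Sum: 2 + 1 + 1 + 1 + 6 + 6 + 3 = 20.
20 equals 20, so the answer is Yes.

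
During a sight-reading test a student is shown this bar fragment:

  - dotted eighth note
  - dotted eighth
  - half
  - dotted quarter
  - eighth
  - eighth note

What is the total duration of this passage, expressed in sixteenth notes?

Express everything in sixteenth notes: dotted eighth note = 3; dotted eighth = 3; half = 8; dotted quarter = 6; eighth = 2; eighth note = 2.
Sum: 3 + 3 + 8 + 6 + 2 + 2 = 24 sixteenth notes.

24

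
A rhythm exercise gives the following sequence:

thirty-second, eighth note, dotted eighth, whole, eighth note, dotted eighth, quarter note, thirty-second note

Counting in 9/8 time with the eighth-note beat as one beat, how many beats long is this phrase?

15.5

One eighth-note beat = 4 thirty-second notes.
Express everything in thirty-second notes: thirty-second = 1; eighth note = 4; dotted eighth = 6; whole = 32; eighth note = 4; dotted eighth = 6; quarter note = 8; thirty-second note = 1.
Adding: 1 + 4 + 6 + 32 + 4 + 6 + 8 + 1 = 62.
62 ÷ 4 = 15.5 beats.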